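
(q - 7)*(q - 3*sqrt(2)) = q^2 - 7*q - 3*sqrt(2)*q + 21*sqrt(2)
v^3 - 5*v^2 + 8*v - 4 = (v - 2)^2*(v - 1)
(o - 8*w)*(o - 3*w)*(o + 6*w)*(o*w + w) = o^4*w - 5*o^3*w^2 + o^3*w - 42*o^2*w^3 - 5*o^2*w^2 + 144*o*w^4 - 42*o*w^3 + 144*w^4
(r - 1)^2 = r^2 - 2*r + 1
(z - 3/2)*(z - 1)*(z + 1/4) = z^3 - 9*z^2/4 + 7*z/8 + 3/8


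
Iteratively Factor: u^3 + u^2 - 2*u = (u + 2)*(u^2 - u) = (u - 1)*(u + 2)*(u)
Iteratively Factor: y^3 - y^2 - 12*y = (y)*(y^2 - y - 12) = y*(y - 4)*(y + 3)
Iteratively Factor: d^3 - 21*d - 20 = (d + 1)*(d^2 - d - 20) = (d - 5)*(d + 1)*(d + 4)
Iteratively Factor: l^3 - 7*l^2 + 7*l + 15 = (l - 5)*(l^2 - 2*l - 3) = (l - 5)*(l + 1)*(l - 3)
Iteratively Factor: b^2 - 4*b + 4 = (b - 2)*(b - 2)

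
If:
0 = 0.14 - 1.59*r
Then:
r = 0.09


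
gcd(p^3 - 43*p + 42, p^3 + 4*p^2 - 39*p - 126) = p^2 + p - 42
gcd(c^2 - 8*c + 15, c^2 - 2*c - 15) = c - 5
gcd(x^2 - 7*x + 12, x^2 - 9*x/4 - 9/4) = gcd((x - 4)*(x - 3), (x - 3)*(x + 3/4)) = x - 3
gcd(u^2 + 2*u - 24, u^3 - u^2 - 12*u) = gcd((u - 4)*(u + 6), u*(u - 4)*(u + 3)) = u - 4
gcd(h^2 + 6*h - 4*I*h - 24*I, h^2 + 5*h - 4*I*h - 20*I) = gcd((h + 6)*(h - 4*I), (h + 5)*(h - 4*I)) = h - 4*I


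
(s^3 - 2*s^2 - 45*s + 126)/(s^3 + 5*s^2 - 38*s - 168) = (s - 3)/(s + 4)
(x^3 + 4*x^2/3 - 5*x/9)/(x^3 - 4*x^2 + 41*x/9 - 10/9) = x*(3*x + 5)/(3*x^2 - 11*x + 10)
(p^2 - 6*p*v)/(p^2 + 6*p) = (p - 6*v)/(p + 6)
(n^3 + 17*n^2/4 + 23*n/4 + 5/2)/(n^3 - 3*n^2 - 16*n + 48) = (4*n^3 + 17*n^2 + 23*n + 10)/(4*(n^3 - 3*n^2 - 16*n + 48))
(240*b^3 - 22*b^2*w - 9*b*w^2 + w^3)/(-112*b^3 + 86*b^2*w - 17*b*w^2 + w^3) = (-30*b^2 - b*w + w^2)/(14*b^2 - 9*b*w + w^2)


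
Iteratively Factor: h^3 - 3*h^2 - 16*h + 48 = (h - 4)*(h^2 + h - 12) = (h - 4)*(h - 3)*(h + 4)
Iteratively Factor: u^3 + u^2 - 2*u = (u)*(u^2 + u - 2) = u*(u + 2)*(u - 1)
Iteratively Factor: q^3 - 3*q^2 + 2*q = (q - 1)*(q^2 - 2*q) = q*(q - 1)*(q - 2)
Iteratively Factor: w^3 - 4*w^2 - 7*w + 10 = (w - 1)*(w^2 - 3*w - 10) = (w - 5)*(w - 1)*(w + 2)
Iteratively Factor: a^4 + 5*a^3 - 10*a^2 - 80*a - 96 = (a + 2)*(a^3 + 3*a^2 - 16*a - 48) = (a + 2)*(a + 4)*(a^2 - a - 12) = (a + 2)*(a + 3)*(a + 4)*(a - 4)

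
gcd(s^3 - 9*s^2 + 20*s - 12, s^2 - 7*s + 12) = 1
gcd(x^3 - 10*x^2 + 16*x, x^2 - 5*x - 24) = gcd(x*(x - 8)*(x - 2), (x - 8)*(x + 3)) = x - 8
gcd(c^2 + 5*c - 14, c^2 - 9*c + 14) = c - 2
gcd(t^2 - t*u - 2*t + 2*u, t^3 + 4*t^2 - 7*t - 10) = t - 2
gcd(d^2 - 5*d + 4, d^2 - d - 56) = 1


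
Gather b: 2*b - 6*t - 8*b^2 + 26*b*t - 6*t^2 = -8*b^2 + b*(26*t + 2) - 6*t^2 - 6*t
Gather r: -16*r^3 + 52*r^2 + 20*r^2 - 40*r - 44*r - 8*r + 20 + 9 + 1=-16*r^3 + 72*r^2 - 92*r + 30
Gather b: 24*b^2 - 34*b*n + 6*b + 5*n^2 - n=24*b^2 + b*(6 - 34*n) + 5*n^2 - n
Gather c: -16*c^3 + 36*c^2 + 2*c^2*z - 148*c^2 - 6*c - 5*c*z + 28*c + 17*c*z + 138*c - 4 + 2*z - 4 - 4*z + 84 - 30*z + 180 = -16*c^3 + c^2*(2*z - 112) + c*(12*z + 160) - 32*z + 256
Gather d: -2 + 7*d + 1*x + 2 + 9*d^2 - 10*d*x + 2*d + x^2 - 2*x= 9*d^2 + d*(9 - 10*x) + x^2 - x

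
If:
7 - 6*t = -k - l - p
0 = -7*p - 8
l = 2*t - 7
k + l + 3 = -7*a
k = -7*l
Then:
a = -275/147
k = 106/9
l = -106/63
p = -8/7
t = 335/126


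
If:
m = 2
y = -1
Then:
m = 2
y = -1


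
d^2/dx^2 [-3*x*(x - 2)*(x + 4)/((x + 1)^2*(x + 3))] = 18*(x^4 + 13*x^3 + 33*x^2 - 5*x - 62)/(x^7 + 13*x^6 + 69*x^5 + 193*x^4 + 307*x^3 + 279*x^2 + 135*x + 27)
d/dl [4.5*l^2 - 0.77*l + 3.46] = 9.0*l - 0.77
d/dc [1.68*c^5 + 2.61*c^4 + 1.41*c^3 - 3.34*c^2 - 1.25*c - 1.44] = 8.4*c^4 + 10.44*c^3 + 4.23*c^2 - 6.68*c - 1.25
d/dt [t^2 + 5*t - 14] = 2*t + 5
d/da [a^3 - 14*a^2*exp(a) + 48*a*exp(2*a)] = -14*a^2*exp(a) + 3*a^2 + 96*a*exp(2*a) - 28*a*exp(a) + 48*exp(2*a)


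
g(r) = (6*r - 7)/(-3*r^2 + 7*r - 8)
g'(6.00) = 0.07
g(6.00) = -0.39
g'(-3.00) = 0.09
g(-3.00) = 0.45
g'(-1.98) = 0.14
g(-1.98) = 0.56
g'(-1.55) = 0.16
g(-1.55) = 0.63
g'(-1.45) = 0.17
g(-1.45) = 0.64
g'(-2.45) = 0.11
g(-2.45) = 0.50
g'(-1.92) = 0.14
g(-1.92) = 0.57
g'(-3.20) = 0.09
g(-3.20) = 0.43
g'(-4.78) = 0.05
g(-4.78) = 0.32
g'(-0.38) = 0.16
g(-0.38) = 0.84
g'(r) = (6*r - 7)^2/(-3*r^2 + 7*r - 8)^2 + 6/(-3*r^2 + 7*r - 8)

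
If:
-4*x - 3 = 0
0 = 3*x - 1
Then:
No Solution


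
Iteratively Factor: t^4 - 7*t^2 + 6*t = (t - 2)*(t^3 + 2*t^2 - 3*t) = t*(t - 2)*(t^2 + 2*t - 3) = t*(t - 2)*(t + 3)*(t - 1)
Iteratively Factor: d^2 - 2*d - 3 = (d - 3)*(d + 1)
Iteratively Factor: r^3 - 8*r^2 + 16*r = (r - 4)*(r^2 - 4*r) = r*(r - 4)*(r - 4)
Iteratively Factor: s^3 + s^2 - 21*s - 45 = (s - 5)*(s^2 + 6*s + 9) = (s - 5)*(s + 3)*(s + 3)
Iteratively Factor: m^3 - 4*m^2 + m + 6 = (m - 2)*(m^2 - 2*m - 3) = (m - 3)*(m - 2)*(m + 1)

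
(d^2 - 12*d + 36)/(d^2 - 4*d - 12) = (d - 6)/(d + 2)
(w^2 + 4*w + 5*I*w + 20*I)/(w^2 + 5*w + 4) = (w + 5*I)/(w + 1)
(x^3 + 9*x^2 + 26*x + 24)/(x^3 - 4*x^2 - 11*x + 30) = (x^2 + 6*x + 8)/(x^2 - 7*x + 10)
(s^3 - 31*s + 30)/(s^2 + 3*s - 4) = (s^2 + s - 30)/(s + 4)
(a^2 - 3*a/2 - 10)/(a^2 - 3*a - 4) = (a + 5/2)/(a + 1)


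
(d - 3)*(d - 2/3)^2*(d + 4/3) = d^4 - 3*d^3 - 4*d^2/3 + 124*d/27 - 16/9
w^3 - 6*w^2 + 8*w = w*(w - 4)*(w - 2)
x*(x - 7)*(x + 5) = x^3 - 2*x^2 - 35*x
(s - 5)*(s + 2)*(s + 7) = s^3 + 4*s^2 - 31*s - 70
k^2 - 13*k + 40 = (k - 8)*(k - 5)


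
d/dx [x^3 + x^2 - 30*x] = 3*x^2 + 2*x - 30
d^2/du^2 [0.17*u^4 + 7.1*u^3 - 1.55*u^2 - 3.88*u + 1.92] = 2.04*u^2 + 42.6*u - 3.1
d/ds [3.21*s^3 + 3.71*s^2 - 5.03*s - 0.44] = 9.63*s^2 + 7.42*s - 5.03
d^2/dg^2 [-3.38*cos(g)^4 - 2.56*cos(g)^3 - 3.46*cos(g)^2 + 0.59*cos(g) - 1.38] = 54.08*cos(g)^4 + 23.04*cos(g)^3 - 26.72*cos(g)^2 - 15.95*cos(g) - 6.92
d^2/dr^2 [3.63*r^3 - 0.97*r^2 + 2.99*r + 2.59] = 21.78*r - 1.94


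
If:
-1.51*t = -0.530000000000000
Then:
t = 0.35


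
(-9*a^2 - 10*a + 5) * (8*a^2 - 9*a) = -72*a^4 + a^3 + 130*a^2 - 45*a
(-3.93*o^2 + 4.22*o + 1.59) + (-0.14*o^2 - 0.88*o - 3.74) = -4.07*o^2 + 3.34*o - 2.15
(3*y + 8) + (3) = 3*y + 11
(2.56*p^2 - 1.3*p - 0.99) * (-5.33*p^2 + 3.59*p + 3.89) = -13.6448*p^4 + 16.1194*p^3 + 10.5681*p^2 - 8.6111*p - 3.8511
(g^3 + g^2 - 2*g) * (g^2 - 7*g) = g^5 - 6*g^4 - 9*g^3 + 14*g^2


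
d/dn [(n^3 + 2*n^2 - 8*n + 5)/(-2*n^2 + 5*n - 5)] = (-2*n^4 + 10*n^3 - 21*n^2 + 15)/(4*n^4 - 20*n^3 + 45*n^2 - 50*n + 25)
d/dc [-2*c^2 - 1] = -4*c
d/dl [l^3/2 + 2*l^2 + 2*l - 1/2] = 3*l^2/2 + 4*l + 2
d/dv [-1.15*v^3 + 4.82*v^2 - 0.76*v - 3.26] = -3.45*v^2 + 9.64*v - 0.76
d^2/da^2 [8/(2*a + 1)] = 64/(2*a + 1)^3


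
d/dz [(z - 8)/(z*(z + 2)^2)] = -2/(z + 2)^3 + 24/(z*(z + 2)^3) + 16/(z^2*(z + 2)^3)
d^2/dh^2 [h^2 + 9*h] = 2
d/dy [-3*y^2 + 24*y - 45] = 24 - 6*y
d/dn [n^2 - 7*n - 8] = 2*n - 7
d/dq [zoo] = 0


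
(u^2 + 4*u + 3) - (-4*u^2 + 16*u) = 5*u^2 - 12*u + 3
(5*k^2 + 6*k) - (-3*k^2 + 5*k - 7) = 8*k^2 + k + 7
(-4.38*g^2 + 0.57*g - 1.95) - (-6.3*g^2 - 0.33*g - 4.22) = 1.92*g^2 + 0.9*g + 2.27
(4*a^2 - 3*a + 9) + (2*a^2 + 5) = 6*a^2 - 3*a + 14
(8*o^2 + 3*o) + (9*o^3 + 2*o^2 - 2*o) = 9*o^3 + 10*o^2 + o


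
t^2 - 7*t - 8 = (t - 8)*(t + 1)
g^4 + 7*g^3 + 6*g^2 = g^2*(g + 1)*(g + 6)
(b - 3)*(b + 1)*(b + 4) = b^3 + 2*b^2 - 11*b - 12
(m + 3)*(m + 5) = m^2 + 8*m + 15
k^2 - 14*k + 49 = (k - 7)^2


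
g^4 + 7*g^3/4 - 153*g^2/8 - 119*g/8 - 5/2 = (g - 4)*(g + 1/4)*(g + 1/2)*(g + 5)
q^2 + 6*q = q*(q + 6)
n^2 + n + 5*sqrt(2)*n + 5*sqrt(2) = (n + 1)*(n + 5*sqrt(2))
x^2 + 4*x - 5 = (x - 1)*(x + 5)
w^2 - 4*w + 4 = (w - 2)^2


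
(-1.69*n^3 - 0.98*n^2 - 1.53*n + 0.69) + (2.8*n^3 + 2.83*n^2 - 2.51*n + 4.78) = 1.11*n^3 + 1.85*n^2 - 4.04*n + 5.47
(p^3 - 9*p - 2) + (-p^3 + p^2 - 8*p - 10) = p^2 - 17*p - 12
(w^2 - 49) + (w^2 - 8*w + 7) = 2*w^2 - 8*w - 42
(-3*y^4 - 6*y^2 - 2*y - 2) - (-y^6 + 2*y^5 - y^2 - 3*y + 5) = y^6 - 2*y^5 - 3*y^4 - 5*y^2 + y - 7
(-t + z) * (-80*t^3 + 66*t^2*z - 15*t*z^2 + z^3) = 80*t^4 - 146*t^3*z + 81*t^2*z^2 - 16*t*z^3 + z^4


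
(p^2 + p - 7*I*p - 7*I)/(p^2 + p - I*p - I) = (p - 7*I)/(p - I)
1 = 1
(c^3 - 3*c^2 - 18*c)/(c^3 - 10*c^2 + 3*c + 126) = c/(c - 7)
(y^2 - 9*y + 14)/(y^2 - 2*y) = (y - 7)/y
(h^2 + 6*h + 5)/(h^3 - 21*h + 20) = (h + 1)/(h^2 - 5*h + 4)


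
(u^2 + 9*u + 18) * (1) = u^2 + 9*u + 18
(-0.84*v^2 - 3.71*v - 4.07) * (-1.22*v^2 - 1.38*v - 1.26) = 1.0248*v^4 + 5.6854*v^3 + 11.1436*v^2 + 10.2912*v + 5.1282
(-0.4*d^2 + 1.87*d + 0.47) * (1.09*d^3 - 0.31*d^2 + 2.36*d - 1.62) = -0.436*d^5 + 2.1623*d^4 - 1.0114*d^3 + 4.9155*d^2 - 1.9202*d - 0.7614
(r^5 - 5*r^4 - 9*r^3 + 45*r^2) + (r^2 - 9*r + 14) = r^5 - 5*r^4 - 9*r^3 + 46*r^2 - 9*r + 14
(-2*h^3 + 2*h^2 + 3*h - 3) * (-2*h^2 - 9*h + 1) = 4*h^5 + 14*h^4 - 26*h^3 - 19*h^2 + 30*h - 3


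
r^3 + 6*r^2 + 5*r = r*(r + 1)*(r + 5)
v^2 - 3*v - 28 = (v - 7)*(v + 4)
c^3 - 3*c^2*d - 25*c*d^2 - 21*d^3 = (c - 7*d)*(c + d)*(c + 3*d)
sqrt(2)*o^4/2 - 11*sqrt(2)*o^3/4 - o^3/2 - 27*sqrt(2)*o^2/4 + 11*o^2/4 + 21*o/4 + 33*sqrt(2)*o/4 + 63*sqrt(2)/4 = (o - 7)*(o + 3/2)*(o - 3*sqrt(2)/2)*(sqrt(2)*o/2 + 1)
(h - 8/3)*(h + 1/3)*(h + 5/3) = h^3 - 2*h^2/3 - 43*h/9 - 40/27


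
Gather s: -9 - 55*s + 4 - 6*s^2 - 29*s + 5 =-6*s^2 - 84*s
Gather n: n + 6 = n + 6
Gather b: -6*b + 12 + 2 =14 - 6*b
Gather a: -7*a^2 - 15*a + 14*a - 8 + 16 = -7*a^2 - a + 8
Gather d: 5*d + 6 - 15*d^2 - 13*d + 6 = -15*d^2 - 8*d + 12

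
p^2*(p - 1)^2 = p^4 - 2*p^3 + p^2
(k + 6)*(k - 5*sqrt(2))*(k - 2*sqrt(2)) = k^3 - 7*sqrt(2)*k^2 + 6*k^2 - 42*sqrt(2)*k + 20*k + 120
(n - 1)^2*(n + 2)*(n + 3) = n^4 + 3*n^3 - 3*n^2 - 7*n + 6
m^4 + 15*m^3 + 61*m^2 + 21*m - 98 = (m - 1)*(m + 2)*(m + 7)^2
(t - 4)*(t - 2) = t^2 - 6*t + 8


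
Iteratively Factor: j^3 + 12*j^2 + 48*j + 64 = (j + 4)*(j^2 + 8*j + 16) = (j + 4)^2*(j + 4)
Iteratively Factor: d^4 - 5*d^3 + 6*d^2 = (d)*(d^3 - 5*d^2 + 6*d) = d^2*(d^2 - 5*d + 6) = d^2*(d - 3)*(d - 2)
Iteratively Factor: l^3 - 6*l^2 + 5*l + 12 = (l - 4)*(l^2 - 2*l - 3) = (l - 4)*(l + 1)*(l - 3)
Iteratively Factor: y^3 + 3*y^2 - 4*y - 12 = (y + 2)*(y^2 + y - 6) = (y + 2)*(y + 3)*(y - 2)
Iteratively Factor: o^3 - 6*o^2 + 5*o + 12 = (o - 3)*(o^2 - 3*o - 4) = (o - 4)*(o - 3)*(o + 1)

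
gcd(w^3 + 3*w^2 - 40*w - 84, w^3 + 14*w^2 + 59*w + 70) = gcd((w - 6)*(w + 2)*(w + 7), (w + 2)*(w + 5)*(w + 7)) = w^2 + 9*w + 14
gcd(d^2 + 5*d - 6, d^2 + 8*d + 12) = d + 6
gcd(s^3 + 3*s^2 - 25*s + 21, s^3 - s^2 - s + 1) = s - 1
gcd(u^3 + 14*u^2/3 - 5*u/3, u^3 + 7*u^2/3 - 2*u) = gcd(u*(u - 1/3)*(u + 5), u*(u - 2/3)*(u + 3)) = u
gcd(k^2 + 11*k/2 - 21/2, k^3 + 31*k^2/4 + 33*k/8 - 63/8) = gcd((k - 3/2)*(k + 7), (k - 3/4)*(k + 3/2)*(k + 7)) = k + 7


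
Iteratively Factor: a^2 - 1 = (a + 1)*(a - 1)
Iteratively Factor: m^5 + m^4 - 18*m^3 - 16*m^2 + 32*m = (m - 1)*(m^4 + 2*m^3 - 16*m^2 - 32*m) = (m - 4)*(m - 1)*(m^3 + 6*m^2 + 8*m) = (m - 4)*(m - 1)*(m + 2)*(m^2 + 4*m) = (m - 4)*(m - 1)*(m + 2)*(m + 4)*(m)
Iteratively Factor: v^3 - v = (v - 1)*(v^2 + v) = v*(v - 1)*(v + 1)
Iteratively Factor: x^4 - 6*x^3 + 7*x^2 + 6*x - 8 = (x - 2)*(x^3 - 4*x^2 - x + 4) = (x - 2)*(x - 1)*(x^2 - 3*x - 4) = (x - 4)*(x - 2)*(x - 1)*(x + 1)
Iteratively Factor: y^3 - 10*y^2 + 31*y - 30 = (y - 2)*(y^2 - 8*y + 15) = (y - 5)*(y - 2)*(y - 3)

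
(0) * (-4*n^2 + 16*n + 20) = 0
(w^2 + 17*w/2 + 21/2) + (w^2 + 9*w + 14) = 2*w^2 + 35*w/2 + 49/2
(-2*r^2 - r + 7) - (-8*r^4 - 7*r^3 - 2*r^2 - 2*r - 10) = 8*r^4 + 7*r^3 + r + 17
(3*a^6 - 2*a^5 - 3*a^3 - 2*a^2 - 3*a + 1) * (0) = 0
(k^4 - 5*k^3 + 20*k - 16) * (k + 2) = k^5 - 3*k^4 - 10*k^3 + 20*k^2 + 24*k - 32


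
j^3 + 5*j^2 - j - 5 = (j - 1)*(j + 1)*(j + 5)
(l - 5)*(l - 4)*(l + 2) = l^3 - 7*l^2 + 2*l + 40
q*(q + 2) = q^2 + 2*q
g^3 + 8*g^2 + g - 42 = (g - 2)*(g + 3)*(g + 7)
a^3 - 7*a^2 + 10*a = a*(a - 5)*(a - 2)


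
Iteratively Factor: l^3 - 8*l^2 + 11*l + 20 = (l + 1)*(l^2 - 9*l + 20) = (l - 5)*(l + 1)*(l - 4)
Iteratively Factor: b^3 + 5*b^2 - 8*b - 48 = (b + 4)*(b^2 + b - 12) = (b - 3)*(b + 4)*(b + 4)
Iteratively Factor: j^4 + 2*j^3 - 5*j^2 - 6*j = (j)*(j^3 + 2*j^2 - 5*j - 6) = j*(j + 3)*(j^2 - j - 2) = j*(j - 2)*(j + 3)*(j + 1)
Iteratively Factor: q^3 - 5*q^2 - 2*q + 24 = (q + 2)*(q^2 - 7*q + 12) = (q - 3)*(q + 2)*(q - 4)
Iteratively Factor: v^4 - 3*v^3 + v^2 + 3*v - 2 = (v + 1)*(v^3 - 4*v^2 + 5*v - 2) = (v - 2)*(v + 1)*(v^2 - 2*v + 1) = (v - 2)*(v - 1)*(v + 1)*(v - 1)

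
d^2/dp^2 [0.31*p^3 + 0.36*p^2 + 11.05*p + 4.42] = 1.86*p + 0.72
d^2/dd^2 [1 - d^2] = -2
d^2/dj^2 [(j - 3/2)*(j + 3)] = 2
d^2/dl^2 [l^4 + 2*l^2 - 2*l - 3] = 12*l^2 + 4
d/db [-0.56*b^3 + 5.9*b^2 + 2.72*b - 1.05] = -1.68*b^2 + 11.8*b + 2.72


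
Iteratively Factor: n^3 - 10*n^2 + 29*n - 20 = (n - 4)*(n^2 - 6*n + 5) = (n - 5)*(n - 4)*(n - 1)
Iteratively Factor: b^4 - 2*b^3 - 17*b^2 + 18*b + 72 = (b - 4)*(b^3 + 2*b^2 - 9*b - 18) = (b - 4)*(b + 2)*(b^2 - 9) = (b - 4)*(b + 2)*(b + 3)*(b - 3)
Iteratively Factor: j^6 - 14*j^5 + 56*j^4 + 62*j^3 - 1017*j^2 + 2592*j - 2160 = (j - 3)*(j^5 - 11*j^4 + 23*j^3 + 131*j^2 - 624*j + 720) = (j - 5)*(j - 3)*(j^4 - 6*j^3 - 7*j^2 + 96*j - 144) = (j - 5)*(j - 3)^2*(j^3 - 3*j^2 - 16*j + 48) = (j - 5)*(j - 3)^2*(j + 4)*(j^2 - 7*j + 12) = (j - 5)*(j - 3)^3*(j + 4)*(j - 4)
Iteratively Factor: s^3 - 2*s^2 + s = (s - 1)*(s^2 - s) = s*(s - 1)*(s - 1)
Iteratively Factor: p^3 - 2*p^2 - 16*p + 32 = (p - 4)*(p^2 + 2*p - 8) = (p - 4)*(p - 2)*(p + 4)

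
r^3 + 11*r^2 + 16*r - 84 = (r - 2)*(r + 6)*(r + 7)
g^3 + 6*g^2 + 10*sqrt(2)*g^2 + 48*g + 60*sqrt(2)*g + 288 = (g + 6)*(g + 4*sqrt(2))*(g + 6*sqrt(2))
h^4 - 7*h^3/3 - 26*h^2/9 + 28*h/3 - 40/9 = (h - 2)*(h - 5/3)*(h - 2/3)*(h + 2)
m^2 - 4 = (m - 2)*(m + 2)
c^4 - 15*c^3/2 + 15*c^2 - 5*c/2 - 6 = (c - 4)*(c - 3)*(c - 1)*(c + 1/2)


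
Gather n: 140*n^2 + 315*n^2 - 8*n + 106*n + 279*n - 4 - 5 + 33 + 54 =455*n^2 + 377*n + 78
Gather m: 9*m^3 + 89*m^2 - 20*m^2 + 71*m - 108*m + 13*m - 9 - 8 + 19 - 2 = 9*m^3 + 69*m^2 - 24*m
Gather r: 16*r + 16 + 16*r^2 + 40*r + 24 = 16*r^2 + 56*r + 40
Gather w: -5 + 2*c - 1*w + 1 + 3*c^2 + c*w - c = 3*c^2 + c + w*(c - 1) - 4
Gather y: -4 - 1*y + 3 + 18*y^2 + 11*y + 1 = 18*y^2 + 10*y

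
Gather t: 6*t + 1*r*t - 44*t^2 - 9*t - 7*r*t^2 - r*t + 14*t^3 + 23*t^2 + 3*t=14*t^3 + t^2*(-7*r - 21)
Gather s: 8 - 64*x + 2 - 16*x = 10 - 80*x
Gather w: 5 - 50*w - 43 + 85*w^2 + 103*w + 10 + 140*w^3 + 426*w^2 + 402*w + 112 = 140*w^3 + 511*w^2 + 455*w + 84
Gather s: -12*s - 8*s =-20*s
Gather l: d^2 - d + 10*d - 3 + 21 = d^2 + 9*d + 18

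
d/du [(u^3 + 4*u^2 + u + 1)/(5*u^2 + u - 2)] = (5*u^4 + 2*u^3 - 7*u^2 - 26*u - 3)/(25*u^4 + 10*u^3 - 19*u^2 - 4*u + 4)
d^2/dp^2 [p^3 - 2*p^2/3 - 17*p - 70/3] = 6*p - 4/3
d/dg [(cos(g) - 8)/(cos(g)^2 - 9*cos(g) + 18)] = (cos(g)^2 - 16*cos(g) + 54)*sin(g)/(cos(g)^2 - 9*cos(g) + 18)^2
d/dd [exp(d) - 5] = exp(d)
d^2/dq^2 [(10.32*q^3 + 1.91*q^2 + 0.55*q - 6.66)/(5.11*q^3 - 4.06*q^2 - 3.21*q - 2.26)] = (527.958045999999*q^6 + 1101.849882*q^5 - 537.184662*q^4 + 2529.250338*q^3 + 417.056436*q^2 - 696.28164*q - 3.50064800000001)/(133.432831*q^9 - 318.045378*q^8 + 1.23406499999996*q^7 + 155.616062*q^6 + 280.548681*q^5 - 14.83671*q^4 - 131.498709*q^3 - 132.072366*q^2 - 49.186188*q - 11.543176)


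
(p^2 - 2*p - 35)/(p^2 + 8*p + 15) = (p - 7)/(p + 3)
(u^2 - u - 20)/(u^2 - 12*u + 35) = (u + 4)/(u - 7)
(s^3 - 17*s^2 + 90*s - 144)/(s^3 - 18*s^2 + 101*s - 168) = (s - 6)/(s - 7)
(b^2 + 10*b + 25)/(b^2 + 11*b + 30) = (b + 5)/(b + 6)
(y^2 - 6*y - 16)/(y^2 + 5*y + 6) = (y - 8)/(y + 3)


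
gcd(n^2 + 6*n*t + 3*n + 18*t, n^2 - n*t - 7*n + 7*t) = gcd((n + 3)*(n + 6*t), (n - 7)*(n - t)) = 1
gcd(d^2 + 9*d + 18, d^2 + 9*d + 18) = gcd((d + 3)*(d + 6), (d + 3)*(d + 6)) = d^2 + 9*d + 18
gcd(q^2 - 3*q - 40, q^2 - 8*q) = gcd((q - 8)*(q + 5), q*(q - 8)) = q - 8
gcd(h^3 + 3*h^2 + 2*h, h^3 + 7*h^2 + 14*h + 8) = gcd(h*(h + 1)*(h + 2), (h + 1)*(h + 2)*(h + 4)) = h^2 + 3*h + 2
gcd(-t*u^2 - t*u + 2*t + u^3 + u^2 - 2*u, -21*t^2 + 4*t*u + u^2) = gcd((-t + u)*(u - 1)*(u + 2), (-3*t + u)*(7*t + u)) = 1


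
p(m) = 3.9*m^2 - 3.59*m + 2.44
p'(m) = 7.8*m - 3.59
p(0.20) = 1.88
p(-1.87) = 22.79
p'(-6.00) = -50.39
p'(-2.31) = -21.61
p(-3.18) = 53.29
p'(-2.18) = -20.59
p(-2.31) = 31.54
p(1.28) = 4.23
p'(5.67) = 40.64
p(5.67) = 107.47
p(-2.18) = 28.80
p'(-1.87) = -18.18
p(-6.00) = 164.38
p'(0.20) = -2.03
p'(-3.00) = -26.99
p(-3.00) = 48.31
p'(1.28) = 6.39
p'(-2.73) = -24.88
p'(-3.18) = -28.39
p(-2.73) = 41.31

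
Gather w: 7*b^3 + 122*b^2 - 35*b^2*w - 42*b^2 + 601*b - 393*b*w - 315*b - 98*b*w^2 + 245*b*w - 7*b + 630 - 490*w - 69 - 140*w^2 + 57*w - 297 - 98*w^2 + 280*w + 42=7*b^3 + 80*b^2 + 279*b + w^2*(-98*b - 238) + w*(-35*b^2 - 148*b - 153) + 306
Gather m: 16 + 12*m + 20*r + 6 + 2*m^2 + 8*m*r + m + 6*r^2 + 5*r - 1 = 2*m^2 + m*(8*r + 13) + 6*r^2 + 25*r + 21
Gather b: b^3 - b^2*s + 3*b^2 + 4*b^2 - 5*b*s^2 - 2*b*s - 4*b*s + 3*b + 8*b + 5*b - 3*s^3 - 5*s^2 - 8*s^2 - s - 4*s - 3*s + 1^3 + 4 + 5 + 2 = b^3 + b^2*(7 - s) + b*(-5*s^2 - 6*s + 16) - 3*s^3 - 13*s^2 - 8*s + 12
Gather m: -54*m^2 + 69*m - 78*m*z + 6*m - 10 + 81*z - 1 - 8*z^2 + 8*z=-54*m^2 + m*(75 - 78*z) - 8*z^2 + 89*z - 11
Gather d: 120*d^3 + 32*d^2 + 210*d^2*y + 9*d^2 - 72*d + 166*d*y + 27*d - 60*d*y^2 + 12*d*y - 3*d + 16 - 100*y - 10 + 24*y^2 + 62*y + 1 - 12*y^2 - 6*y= 120*d^3 + d^2*(210*y + 41) + d*(-60*y^2 + 178*y - 48) + 12*y^2 - 44*y + 7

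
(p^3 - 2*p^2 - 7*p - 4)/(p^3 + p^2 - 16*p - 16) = (p + 1)/(p + 4)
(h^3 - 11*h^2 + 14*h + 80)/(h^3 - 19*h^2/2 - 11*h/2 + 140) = 2*(h + 2)/(2*h + 7)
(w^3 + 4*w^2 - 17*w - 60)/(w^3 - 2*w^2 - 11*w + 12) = (w + 5)/(w - 1)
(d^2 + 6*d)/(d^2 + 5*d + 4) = d*(d + 6)/(d^2 + 5*d + 4)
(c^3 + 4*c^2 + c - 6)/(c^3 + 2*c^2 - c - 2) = (c + 3)/(c + 1)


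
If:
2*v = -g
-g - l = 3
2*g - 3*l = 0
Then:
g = -9/5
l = -6/5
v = 9/10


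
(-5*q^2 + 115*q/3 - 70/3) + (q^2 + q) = -4*q^2 + 118*q/3 - 70/3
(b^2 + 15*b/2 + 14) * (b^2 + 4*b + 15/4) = b^4 + 23*b^3/2 + 191*b^2/4 + 673*b/8 + 105/2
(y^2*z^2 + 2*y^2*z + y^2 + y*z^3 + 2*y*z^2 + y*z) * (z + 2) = y^2*z^3 + 4*y^2*z^2 + 5*y^2*z + 2*y^2 + y*z^4 + 4*y*z^3 + 5*y*z^2 + 2*y*z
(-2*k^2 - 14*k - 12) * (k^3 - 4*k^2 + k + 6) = -2*k^5 - 6*k^4 + 42*k^3 + 22*k^2 - 96*k - 72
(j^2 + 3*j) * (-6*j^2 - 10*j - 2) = -6*j^4 - 28*j^3 - 32*j^2 - 6*j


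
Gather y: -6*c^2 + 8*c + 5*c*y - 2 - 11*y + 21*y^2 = -6*c^2 + 8*c + 21*y^2 + y*(5*c - 11) - 2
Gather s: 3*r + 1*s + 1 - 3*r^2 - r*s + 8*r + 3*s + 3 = -3*r^2 + 11*r + s*(4 - r) + 4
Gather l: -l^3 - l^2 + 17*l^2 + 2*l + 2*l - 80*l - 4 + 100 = -l^3 + 16*l^2 - 76*l + 96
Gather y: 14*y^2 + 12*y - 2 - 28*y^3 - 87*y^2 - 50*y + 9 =-28*y^3 - 73*y^2 - 38*y + 7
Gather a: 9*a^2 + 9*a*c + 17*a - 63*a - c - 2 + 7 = 9*a^2 + a*(9*c - 46) - c + 5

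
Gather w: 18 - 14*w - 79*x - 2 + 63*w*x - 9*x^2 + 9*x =w*(63*x - 14) - 9*x^2 - 70*x + 16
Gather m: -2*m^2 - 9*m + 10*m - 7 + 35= -2*m^2 + m + 28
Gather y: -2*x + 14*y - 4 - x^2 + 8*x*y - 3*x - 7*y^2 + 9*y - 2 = -x^2 - 5*x - 7*y^2 + y*(8*x + 23) - 6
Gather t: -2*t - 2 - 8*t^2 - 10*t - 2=-8*t^2 - 12*t - 4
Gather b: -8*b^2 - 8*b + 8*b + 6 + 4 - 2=8 - 8*b^2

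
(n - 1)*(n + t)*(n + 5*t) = n^3 + 6*n^2*t - n^2 + 5*n*t^2 - 6*n*t - 5*t^2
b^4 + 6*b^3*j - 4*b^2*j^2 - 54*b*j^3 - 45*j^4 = (b - 3*j)*(b + j)*(b + 3*j)*(b + 5*j)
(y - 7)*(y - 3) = y^2 - 10*y + 21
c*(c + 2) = c^2 + 2*c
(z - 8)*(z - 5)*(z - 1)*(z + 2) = z^4 - 12*z^3 + 25*z^2 + 66*z - 80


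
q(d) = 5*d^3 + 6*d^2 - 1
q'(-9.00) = 1107.00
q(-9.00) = -3160.00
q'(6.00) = 612.00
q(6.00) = 1295.00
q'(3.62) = 240.01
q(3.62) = 314.82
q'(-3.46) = 138.05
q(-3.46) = -136.28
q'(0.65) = 14.14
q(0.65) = 2.91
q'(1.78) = 68.89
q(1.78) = 46.21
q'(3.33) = 206.29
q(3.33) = 250.16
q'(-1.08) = 4.54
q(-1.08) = -0.30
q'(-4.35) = 231.64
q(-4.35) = -299.03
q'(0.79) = 18.84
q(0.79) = 5.21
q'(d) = 15*d^2 + 12*d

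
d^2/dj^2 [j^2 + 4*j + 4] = 2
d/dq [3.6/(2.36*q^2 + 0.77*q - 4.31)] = (-16.992*q - 2.772)/(2.36*q^2 + 0.77*q - 4.31)^2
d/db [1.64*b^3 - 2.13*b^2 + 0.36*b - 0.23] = 4.92*b^2 - 4.26*b + 0.36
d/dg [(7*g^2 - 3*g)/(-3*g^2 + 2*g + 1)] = (5*g^2 + 14*g - 3)/(9*g^4 - 12*g^3 - 2*g^2 + 4*g + 1)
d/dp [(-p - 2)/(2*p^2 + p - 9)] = (-2*p^2 - p + (p + 2)*(4*p + 1) + 9)/(2*p^2 + p - 9)^2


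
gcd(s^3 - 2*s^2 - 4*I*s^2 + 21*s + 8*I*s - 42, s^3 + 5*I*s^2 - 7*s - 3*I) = s + 3*I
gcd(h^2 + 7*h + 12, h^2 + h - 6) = h + 3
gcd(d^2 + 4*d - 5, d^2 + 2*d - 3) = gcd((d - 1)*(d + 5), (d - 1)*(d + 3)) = d - 1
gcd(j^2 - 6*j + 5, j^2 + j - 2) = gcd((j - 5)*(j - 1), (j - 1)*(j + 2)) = j - 1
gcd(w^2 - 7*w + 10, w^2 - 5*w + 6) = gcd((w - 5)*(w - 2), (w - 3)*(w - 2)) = w - 2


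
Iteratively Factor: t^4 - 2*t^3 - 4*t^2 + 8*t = (t - 2)*(t^3 - 4*t) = (t - 2)^2*(t^2 + 2*t) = (t - 2)^2*(t + 2)*(t)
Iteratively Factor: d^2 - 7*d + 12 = (d - 3)*(d - 4)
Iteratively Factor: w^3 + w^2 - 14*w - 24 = (w + 2)*(w^2 - w - 12) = (w + 2)*(w + 3)*(w - 4)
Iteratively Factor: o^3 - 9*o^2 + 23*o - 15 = (o - 1)*(o^2 - 8*o + 15) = (o - 3)*(o - 1)*(o - 5)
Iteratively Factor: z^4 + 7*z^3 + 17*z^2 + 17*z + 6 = (z + 1)*(z^3 + 6*z^2 + 11*z + 6) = (z + 1)*(z + 2)*(z^2 + 4*z + 3) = (z + 1)*(z + 2)*(z + 3)*(z + 1)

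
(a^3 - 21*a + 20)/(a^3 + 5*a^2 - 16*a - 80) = (a - 1)/(a + 4)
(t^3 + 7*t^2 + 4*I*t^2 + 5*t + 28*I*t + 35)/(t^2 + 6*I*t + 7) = (t^2 + t*(7 + 5*I) + 35*I)/(t + 7*I)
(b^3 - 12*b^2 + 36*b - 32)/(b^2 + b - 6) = (b^2 - 10*b + 16)/(b + 3)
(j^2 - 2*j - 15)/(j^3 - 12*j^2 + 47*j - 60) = (j + 3)/(j^2 - 7*j + 12)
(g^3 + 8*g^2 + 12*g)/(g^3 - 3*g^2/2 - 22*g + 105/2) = 2*g*(g^2 + 8*g + 12)/(2*g^3 - 3*g^2 - 44*g + 105)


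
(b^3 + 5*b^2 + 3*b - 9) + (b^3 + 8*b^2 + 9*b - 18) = 2*b^3 + 13*b^2 + 12*b - 27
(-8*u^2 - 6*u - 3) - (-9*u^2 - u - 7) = u^2 - 5*u + 4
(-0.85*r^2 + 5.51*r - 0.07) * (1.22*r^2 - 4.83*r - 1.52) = -1.037*r^4 + 10.8277*r^3 - 25.4067*r^2 - 8.0371*r + 0.1064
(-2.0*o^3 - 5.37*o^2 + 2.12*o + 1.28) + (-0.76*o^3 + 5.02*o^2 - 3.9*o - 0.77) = -2.76*o^3 - 0.350000000000001*o^2 - 1.78*o + 0.51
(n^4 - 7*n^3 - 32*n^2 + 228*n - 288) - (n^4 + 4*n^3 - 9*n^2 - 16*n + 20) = -11*n^3 - 23*n^2 + 244*n - 308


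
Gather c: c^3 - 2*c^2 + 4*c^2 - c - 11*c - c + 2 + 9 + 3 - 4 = c^3 + 2*c^2 - 13*c + 10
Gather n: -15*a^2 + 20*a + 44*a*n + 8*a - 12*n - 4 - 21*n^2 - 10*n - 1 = -15*a^2 + 28*a - 21*n^2 + n*(44*a - 22) - 5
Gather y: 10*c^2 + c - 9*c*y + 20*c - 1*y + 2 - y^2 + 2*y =10*c^2 + 21*c - y^2 + y*(1 - 9*c) + 2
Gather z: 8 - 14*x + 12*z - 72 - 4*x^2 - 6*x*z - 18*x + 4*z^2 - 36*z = -4*x^2 - 32*x + 4*z^2 + z*(-6*x - 24) - 64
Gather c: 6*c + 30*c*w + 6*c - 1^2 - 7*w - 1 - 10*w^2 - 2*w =c*(30*w + 12) - 10*w^2 - 9*w - 2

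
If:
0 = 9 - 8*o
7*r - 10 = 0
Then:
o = 9/8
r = 10/7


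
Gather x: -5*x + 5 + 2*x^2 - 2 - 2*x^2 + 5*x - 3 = 0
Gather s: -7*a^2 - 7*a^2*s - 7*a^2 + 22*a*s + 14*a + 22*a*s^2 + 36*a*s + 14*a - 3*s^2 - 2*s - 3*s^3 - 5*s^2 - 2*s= -14*a^2 + 28*a - 3*s^3 + s^2*(22*a - 8) + s*(-7*a^2 + 58*a - 4)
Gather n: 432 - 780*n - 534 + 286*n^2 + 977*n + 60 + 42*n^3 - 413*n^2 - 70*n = 42*n^3 - 127*n^2 + 127*n - 42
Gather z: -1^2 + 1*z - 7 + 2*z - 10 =3*z - 18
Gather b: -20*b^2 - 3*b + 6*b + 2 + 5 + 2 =-20*b^2 + 3*b + 9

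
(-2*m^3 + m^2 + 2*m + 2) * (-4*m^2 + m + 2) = 8*m^5 - 6*m^4 - 11*m^3 - 4*m^2 + 6*m + 4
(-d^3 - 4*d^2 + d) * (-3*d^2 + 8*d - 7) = 3*d^5 + 4*d^4 - 28*d^3 + 36*d^2 - 7*d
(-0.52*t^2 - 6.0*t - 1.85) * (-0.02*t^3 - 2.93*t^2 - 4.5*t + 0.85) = 0.0104*t^5 + 1.6436*t^4 + 19.957*t^3 + 31.9785*t^2 + 3.225*t - 1.5725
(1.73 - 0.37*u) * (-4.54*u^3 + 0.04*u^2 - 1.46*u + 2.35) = 1.6798*u^4 - 7.869*u^3 + 0.6094*u^2 - 3.3953*u + 4.0655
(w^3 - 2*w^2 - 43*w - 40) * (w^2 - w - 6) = w^5 - 3*w^4 - 47*w^3 + 15*w^2 + 298*w + 240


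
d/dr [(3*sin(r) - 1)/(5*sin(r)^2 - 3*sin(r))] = (-15*cos(r) + 10/tan(r) - 3*cos(r)/sin(r)^2)/(5*sin(r) - 3)^2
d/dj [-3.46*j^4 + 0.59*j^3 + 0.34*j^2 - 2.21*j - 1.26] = -13.84*j^3 + 1.77*j^2 + 0.68*j - 2.21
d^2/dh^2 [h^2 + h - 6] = 2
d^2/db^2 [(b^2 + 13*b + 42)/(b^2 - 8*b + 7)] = 42*(b^3 + 5*b^2 - 61*b + 151)/(b^6 - 24*b^5 + 213*b^4 - 848*b^3 + 1491*b^2 - 1176*b + 343)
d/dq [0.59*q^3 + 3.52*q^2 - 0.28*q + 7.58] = 1.77*q^2 + 7.04*q - 0.28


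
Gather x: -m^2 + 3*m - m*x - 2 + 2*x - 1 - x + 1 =-m^2 + 3*m + x*(1 - m) - 2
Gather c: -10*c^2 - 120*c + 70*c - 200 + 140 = -10*c^2 - 50*c - 60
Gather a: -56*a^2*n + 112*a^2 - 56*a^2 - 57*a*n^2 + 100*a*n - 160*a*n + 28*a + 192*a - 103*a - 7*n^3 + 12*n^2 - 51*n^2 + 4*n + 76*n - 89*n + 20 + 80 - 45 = a^2*(56 - 56*n) + a*(-57*n^2 - 60*n + 117) - 7*n^3 - 39*n^2 - 9*n + 55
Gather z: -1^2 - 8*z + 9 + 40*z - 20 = 32*z - 12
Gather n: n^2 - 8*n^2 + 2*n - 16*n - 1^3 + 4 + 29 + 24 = -7*n^2 - 14*n + 56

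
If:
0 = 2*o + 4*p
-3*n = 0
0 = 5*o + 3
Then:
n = 0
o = -3/5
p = 3/10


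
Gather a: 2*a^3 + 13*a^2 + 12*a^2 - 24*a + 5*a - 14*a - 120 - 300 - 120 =2*a^3 + 25*a^2 - 33*a - 540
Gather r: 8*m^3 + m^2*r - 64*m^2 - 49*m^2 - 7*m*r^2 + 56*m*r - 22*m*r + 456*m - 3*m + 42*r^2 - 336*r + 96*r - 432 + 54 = 8*m^3 - 113*m^2 + 453*m + r^2*(42 - 7*m) + r*(m^2 + 34*m - 240) - 378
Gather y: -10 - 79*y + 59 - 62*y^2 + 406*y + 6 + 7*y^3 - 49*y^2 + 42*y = 7*y^3 - 111*y^2 + 369*y + 55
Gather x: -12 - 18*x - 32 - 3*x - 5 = -21*x - 49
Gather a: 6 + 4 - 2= 8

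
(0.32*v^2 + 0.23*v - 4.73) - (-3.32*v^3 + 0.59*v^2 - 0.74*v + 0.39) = 3.32*v^3 - 0.27*v^2 + 0.97*v - 5.12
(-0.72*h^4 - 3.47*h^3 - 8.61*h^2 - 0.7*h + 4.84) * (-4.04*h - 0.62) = 2.9088*h^5 + 14.4652*h^4 + 36.9358*h^3 + 8.1662*h^2 - 19.1196*h - 3.0008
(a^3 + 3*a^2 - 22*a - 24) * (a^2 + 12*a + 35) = a^5 + 15*a^4 + 49*a^3 - 183*a^2 - 1058*a - 840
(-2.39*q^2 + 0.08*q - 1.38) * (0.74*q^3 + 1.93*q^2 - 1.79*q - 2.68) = -1.7686*q^5 - 4.5535*q^4 + 3.4113*q^3 + 3.5986*q^2 + 2.2558*q + 3.6984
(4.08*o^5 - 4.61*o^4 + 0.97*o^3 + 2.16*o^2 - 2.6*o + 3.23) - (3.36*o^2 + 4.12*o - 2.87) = 4.08*o^5 - 4.61*o^4 + 0.97*o^3 - 1.2*o^2 - 6.72*o + 6.1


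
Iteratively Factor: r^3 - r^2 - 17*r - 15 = (r + 3)*(r^2 - 4*r - 5) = (r + 1)*(r + 3)*(r - 5)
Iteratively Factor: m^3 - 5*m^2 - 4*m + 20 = (m + 2)*(m^2 - 7*m + 10) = (m - 2)*(m + 2)*(m - 5)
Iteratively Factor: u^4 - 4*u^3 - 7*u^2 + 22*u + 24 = (u + 1)*(u^3 - 5*u^2 - 2*u + 24) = (u - 3)*(u + 1)*(u^2 - 2*u - 8) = (u - 4)*(u - 3)*(u + 1)*(u + 2)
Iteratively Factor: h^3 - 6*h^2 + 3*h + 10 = (h - 5)*(h^2 - h - 2) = (h - 5)*(h + 1)*(h - 2)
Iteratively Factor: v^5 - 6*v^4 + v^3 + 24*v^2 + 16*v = (v + 1)*(v^4 - 7*v^3 + 8*v^2 + 16*v) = (v - 4)*(v + 1)*(v^3 - 3*v^2 - 4*v) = (v - 4)^2*(v + 1)*(v^2 + v) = (v - 4)^2*(v + 1)^2*(v)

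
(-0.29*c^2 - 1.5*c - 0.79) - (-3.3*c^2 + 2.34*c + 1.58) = 3.01*c^2 - 3.84*c - 2.37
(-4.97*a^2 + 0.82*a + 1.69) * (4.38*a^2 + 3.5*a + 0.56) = -21.7686*a^4 - 13.8034*a^3 + 7.489*a^2 + 6.3742*a + 0.9464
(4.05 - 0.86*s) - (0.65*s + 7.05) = -1.51*s - 3.0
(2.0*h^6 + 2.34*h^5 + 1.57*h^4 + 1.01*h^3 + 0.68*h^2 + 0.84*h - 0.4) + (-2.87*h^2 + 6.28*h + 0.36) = 2.0*h^6 + 2.34*h^5 + 1.57*h^4 + 1.01*h^3 - 2.19*h^2 + 7.12*h - 0.04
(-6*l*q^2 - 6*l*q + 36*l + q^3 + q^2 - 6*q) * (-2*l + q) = 12*l^2*q^2 + 12*l^2*q - 72*l^2 - 8*l*q^3 - 8*l*q^2 + 48*l*q + q^4 + q^3 - 6*q^2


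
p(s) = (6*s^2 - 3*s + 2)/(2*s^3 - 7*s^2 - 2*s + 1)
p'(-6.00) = -0.04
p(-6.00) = -0.35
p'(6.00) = -0.50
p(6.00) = 1.18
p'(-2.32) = -0.26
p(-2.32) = -0.72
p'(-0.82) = -7.38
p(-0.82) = -2.68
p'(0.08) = 6.18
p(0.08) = 2.26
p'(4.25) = -9.47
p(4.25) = 4.98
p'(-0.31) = -20.55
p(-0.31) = 3.95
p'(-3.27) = -0.13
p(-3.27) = -0.55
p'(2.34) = -1.33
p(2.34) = -1.70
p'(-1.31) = -1.15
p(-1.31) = -1.26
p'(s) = (12*s - 3)/(2*s^3 - 7*s^2 - 2*s + 1) + (-6*s^2 + 14*s + 2)*(6*s^2 - 3*s + 2)/(2*s^3 - 7*s^2 - 2*s + 1)^2 = (-12*s^4 + 12*s^3 - 45*s^2 + 40*s + 1)/(4*s^6 - 28*s^5 + 41*s^4 + 32*s^3 - 10*s^2 - 4*s + 1)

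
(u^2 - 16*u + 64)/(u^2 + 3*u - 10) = (u^2 - 16*u + 64)/(u^2 + 3*u - 10)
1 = 1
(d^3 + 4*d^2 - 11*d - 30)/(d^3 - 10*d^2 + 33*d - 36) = (d^2 + 7*d + 10)/(d^2 - 7*d + 12)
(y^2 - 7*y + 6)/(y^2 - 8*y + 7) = (y - 6)/(y - 7)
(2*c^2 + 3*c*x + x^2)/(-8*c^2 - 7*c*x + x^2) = (2*c + x)/(-8*c + x)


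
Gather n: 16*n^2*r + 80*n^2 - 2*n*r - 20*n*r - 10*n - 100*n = n^2*(16*r + 80) + n*(-22*r - 110)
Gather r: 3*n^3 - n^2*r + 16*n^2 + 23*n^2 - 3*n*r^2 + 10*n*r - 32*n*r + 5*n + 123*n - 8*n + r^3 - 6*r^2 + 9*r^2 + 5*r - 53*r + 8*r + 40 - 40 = 3*n^3 + 39*n^2 + 120*n + r^3 + r^2*(3 - 3*n) + r*(-n^2 - 22*n - 40)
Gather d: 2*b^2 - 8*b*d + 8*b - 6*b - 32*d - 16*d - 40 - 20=2*b^2 + 2*b + d*(-8*b - 48) - 60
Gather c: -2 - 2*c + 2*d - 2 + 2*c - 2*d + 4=0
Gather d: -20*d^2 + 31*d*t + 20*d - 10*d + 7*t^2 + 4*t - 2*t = -20*d^2 + d*(31*t + 10) + 7*t^2 + 2*t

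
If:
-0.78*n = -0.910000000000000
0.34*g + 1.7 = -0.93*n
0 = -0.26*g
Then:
No Solution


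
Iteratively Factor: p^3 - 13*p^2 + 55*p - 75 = (p - 3)*(p^2 - 10*p + 25) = (p - 5)*(p - 3)*(p - 5)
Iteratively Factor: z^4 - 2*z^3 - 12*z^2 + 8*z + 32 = (z - 2)*(z^3 - 12*z - 16) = (z - 2)*(z + 2)*(z^2 - 2*z - 8) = (z - 4)*(z - 2)*(z + 2)*(z + 2)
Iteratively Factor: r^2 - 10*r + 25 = (r - 5)*(r - 5)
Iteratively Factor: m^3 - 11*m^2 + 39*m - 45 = (m - 3)*(m^2 - 8*m + 15) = (m - 3)^2*(m - 5)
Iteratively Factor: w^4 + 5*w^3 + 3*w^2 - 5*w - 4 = (w + 1)*(w^3 + 4*w^2 - w - 4) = (w - 1)*(w + 1)*(w^2 + 5*w + 4) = (w - 1)*(w + 1)*(w + 4)*(w + 1)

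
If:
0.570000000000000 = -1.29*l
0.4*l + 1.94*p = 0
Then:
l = -0.44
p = 0.09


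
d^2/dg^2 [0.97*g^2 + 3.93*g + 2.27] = 1.94000000000000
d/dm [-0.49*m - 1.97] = -0.490000000000000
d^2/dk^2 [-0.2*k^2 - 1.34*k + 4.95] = -0.400000000000000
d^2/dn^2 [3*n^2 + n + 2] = 6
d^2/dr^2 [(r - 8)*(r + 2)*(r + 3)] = 6*r - 6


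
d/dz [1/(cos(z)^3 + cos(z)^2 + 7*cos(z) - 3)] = (3*cos(z)^2 + 2*cos(z) + 7)*sin(z)/(cos(z)^3 + cos(z)^2 + 7*cos(z) - 3)^2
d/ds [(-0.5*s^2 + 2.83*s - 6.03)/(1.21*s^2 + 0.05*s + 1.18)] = (-3.4493*s^2 + 13.4126*s + 3.6409)/(1.4641*s^4 + 0.121*s^3 + 2.8581*s^2 + 0.118*s + 1.3924)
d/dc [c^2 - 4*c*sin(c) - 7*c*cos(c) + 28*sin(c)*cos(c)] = 7*c*sin(c) - 4*c*cos(c) + 2*c - 4*sin(c) - 7*cos(c) + 28*cos(2*c)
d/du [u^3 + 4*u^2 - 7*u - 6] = 3*u^2 + 8*u - 7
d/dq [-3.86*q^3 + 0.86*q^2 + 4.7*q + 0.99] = -11.58*q^2 + 1.72*q + 4.7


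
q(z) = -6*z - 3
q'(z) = -6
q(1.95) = -14.70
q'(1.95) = -6.00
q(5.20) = -34.20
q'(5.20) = -6.00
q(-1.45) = 5.70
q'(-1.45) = -6.00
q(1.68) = -13.08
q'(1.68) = -6.00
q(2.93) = -20.58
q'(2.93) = -6.00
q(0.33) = -4.98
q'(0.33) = -6.00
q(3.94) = -26.64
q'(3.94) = -6.00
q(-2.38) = 11.28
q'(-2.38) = -6.00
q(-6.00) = 33.00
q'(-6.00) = -6.00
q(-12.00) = 69.00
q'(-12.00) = -6.00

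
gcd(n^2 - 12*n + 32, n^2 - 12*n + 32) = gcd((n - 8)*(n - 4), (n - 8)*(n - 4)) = n^2 - 12*n + 32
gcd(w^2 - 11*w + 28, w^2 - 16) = w - 4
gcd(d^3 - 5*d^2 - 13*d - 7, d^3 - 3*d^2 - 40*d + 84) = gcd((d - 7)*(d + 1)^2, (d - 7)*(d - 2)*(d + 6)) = d - 7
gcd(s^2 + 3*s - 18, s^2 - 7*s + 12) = s - 3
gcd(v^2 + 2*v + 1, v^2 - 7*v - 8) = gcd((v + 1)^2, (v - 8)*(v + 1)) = v + 1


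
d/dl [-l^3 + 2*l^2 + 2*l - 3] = -3*l^2 + 4*l + 2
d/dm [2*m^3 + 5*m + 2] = 6*m^2 + 5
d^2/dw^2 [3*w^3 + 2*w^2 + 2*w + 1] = 18*w + 4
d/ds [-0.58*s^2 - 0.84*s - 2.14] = -1.16*s - 0.84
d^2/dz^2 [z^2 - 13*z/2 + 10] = 2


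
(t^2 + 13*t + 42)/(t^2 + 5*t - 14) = (t + 6)/(t - 2)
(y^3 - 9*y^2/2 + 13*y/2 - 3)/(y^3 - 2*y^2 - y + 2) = (y - 3/2)/(y + 1)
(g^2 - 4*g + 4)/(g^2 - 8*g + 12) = (g - 2)/(g - 6)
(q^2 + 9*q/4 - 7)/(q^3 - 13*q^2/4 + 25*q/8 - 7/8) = 2*(q + 4)/(2*q^2 - 3*q + 1)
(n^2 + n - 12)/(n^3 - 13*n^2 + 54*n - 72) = (n + 4)/(n^2 - 10*n + 24)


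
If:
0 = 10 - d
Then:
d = 10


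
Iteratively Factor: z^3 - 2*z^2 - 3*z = (z - 3)*(z^2 + z) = (z - 3)*(z + 1)*(z)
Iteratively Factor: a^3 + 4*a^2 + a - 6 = (a + 2)*(a^2 + 2*a - 3) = (a + 2)*(a + 3)*(a - 1)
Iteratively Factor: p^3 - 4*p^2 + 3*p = (p)*(p^2 - 4*p + 3) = p*(p - 3)*(p - 1)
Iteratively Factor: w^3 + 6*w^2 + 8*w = (w)*(w^2 + 6*w + 8) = w*(w + 4)*(w + 2)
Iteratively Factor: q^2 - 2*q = (q - 2)*(q)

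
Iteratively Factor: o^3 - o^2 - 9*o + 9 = (o - 3)*(o^2 + 2*o - 3) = (o - 3)*(o + 3)*(o - 1)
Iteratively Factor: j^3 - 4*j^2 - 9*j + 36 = (j - 4)*(j^2 - 9) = (j - 4)*(j - 3)*(j + 3)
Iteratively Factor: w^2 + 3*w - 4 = (w + 4)*(w - 1)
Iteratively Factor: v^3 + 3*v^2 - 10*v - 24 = (v + 2)*(v^2 + v - 12) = (v + 2)*(v + 4)*(v - 3)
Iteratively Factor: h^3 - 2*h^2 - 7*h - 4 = (h - 4)*(h^2 + 2*h + 1) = (h - 4)*(h + 1)*(h + 1)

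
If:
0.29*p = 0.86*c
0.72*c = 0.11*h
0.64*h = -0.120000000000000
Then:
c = -0.03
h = -0.19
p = -0.08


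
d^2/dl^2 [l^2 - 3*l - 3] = 2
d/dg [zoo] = 0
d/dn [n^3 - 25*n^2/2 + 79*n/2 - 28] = 3*n^2 - 25*n + 79/2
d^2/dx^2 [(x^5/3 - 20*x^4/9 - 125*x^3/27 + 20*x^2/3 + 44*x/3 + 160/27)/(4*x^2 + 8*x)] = (27*x^7 + 84*x^6 - 144*x^5 - 720*x^4 - 464*x^3 + 480*x^2 + 960*x + 640)/(54*x^3*(x^3 + 6*x^2 + 12*x + 8))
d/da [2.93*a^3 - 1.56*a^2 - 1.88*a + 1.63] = 8.79*a^2 - 3.12*a - 1.88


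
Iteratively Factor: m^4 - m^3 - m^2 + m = (m + 1)*(m^3 - 2*m^2 + m) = (m - 1)*(m + 1)*(m^2 - m) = m*(m - 1)*(m + 1)*(m - 1)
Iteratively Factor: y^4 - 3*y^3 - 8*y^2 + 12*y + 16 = (y + 2)*(y^3 - 5*y^2 + 2*y + 8) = (y - 2)*(y + 2)*(y^2 - 3*y - 4) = (y - 2)*(y + 1)*(y + 2)*(y - 4)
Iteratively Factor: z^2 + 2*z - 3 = (z - 1)*(z + 3)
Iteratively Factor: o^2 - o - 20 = (o - 5)*(o + 4)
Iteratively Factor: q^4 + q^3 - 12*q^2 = (q - 3)*(q^3 + 4*q^2) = q*(q - 3)*(q^2 + 4*q) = q^2*(q - 3)*(q + 4)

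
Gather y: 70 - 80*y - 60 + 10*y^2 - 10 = 10*y^2 - 80*y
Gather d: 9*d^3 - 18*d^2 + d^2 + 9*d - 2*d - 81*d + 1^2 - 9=9*d^3 - 17*d^2 - 74*d - 8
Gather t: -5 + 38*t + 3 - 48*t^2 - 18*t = -48*t^2 + 20*t - 2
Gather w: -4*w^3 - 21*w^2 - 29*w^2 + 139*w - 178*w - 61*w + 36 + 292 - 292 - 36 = -4*w^3 - 50*w^2 - 100*w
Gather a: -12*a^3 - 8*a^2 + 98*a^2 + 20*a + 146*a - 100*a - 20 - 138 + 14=-12*a^3 + 90*a^2 + 66*a - 144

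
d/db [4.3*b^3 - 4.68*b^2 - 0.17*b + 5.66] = 12.9*b^2 - 9.36*b - 0.17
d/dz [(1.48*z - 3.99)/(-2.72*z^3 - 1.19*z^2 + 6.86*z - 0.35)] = (8.0512*z^3 - 30.7972*z^2 - 9.4962*z + 26.8534)/(7.3984*z^6 + 6.4736*z^5 - 35.9023*z^4 - 14.4228*z^3 + 47.8926*z^2 - 4.802*z + 0.1225)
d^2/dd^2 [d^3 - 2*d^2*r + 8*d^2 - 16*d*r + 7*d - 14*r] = 6*d - 4*r + 16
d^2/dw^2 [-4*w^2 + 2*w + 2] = -8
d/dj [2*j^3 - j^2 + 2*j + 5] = 6*j^2 - 2*j + 2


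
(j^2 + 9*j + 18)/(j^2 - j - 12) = (j + 6)/(j - 4)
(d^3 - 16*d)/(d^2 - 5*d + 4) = d*(d + 4)/(d - 1)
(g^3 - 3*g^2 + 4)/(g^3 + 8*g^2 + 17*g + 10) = (g^2 - 4*g + 4)/(g^2 + 7*g + 10)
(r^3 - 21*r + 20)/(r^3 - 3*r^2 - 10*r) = (-r^3 + 21*r - 20)/(r*(-r^2 + 3*r + 10))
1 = 1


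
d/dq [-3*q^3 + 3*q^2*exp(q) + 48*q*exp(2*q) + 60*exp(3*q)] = 3*q^2*exp(q) - 9*q^2 + 96*q*exp(2*q) + 6*q*exp(q) + 180*exp(3*q) + 48*exp(2*q)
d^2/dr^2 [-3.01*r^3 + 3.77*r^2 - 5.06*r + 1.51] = 7.54 - 18.06*r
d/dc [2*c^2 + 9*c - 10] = 4*c + 9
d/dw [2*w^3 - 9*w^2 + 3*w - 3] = 6*w^2 - 18*w + 3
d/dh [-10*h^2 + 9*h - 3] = 9 - 20*h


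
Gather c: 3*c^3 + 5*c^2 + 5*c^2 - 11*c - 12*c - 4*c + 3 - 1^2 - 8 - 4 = 3*c^3 + 10*c^2 - 27*c - 10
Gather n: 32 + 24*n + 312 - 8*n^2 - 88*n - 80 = -8*n^2 - 64*n + 264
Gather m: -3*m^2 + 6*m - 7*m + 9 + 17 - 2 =-3*m^2 - m + 24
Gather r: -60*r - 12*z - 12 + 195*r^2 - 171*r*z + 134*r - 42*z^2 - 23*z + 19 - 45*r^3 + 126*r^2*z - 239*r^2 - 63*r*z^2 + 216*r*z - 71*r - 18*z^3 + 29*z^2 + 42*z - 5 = -45*r^3 + r^2*(126*z - 44) + r*(-63*z^2 + 45*z + 3) - 18*z^3 - 13*z^2 + 7*z + 2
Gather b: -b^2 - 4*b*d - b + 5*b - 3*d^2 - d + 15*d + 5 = -b^2 + b*(4 - 4*d) - 3*d^2 + 14*d + 5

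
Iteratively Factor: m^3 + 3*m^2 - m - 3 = (m - 1)*(m^2 + 4*m + 3) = (m - 1)*(m + 1)*(m + 3)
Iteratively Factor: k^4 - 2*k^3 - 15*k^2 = (k)*(k^3 - 2*k^2 - 15*k) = k*(k + 3)*(k^2 - 5*k) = k^2*(k + 3)*(k - 5)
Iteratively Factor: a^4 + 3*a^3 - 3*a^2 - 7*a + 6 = (a - 1)*(a^3 + 4*a^2 + a - 6) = (a - 1)*(a + 2)*(a^2 + 2*a - 3) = (a - 1)^2*(a + 2)*(a + 3)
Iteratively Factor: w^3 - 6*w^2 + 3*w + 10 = (w - 2)*(w^2 - 4*w - 5) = (w - 2)*(w + 1)*(w - 5)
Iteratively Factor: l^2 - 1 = (l - 1)*(l + 1)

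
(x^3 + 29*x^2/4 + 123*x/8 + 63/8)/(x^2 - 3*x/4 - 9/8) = (2*x^2 + 13*x + 21)/(2*x - 3)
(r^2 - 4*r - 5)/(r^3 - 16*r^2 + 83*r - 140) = (r + 1)/(r^2 - 11*r + 28)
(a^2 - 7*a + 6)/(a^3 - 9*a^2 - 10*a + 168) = (a - 1)/(a^2 - 3*a - 28)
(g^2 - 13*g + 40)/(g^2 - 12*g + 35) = (g - 8)/(g - 7)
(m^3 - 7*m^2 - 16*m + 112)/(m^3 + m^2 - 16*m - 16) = (m - 7)/(m + 1)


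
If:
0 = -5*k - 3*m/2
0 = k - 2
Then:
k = 2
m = -20/3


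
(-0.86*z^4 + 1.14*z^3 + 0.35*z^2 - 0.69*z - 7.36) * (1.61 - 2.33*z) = 2.0038*z^5 - 4.0408*z^4 + 1.0199*z^3 + 2.1712*z^2 + 16.0379*z - 11.8496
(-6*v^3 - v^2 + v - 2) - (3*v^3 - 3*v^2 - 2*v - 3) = -9*v^3 + 2*v^2 + 3*v + 1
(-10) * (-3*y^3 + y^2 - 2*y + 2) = 30*y^3 - 10*y^2 + 20*y - 20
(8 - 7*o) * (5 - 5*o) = 35*o^2 - 75*o + 40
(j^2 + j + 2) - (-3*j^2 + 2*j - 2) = 4*j^2 - j + 4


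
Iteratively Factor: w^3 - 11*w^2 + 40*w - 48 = (w - 4)*(w^2 - 7*w + 12) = (w - 4)*(w - 3)*(w - 4)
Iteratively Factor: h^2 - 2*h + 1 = (h - 1)*(h - 1)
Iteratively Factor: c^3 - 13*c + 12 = (c - 1)*(c^2 + c - 12) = (c - 1)*(c + 4)*(c - 3)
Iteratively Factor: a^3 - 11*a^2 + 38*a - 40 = (a - 4)*(a^2 - 7*a + 10) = (a - 4)*(a - 2)*(a - 5)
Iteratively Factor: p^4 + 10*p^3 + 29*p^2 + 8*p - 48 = (p + 4)*(p^3 + 6*p^2 + 5*p - 12) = (p - 1)*(p + 4)*(p^2 + 7*p + 12) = (p - 1)*(p + 3)*(p + 4)*(p + 4)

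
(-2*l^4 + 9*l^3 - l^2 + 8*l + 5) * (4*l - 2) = -8*l^5 + 40*l^4 - 22*l^3 + 34*l^2 + 4*l - 10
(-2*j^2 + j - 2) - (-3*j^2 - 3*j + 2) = j^2 + 4*j - 4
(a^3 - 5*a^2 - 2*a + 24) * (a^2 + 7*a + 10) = a^5 + 2*a^4 - 27*a^3 - 40*a^2 + 148*a + 240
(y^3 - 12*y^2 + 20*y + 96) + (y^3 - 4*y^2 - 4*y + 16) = 2*y^3 - 16*y^2 + 16*y + 112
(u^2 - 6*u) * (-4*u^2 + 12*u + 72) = -4*u^4 + 36*u^3 - 432*u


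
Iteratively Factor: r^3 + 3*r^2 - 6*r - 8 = (r - 2)*(r^2 + 5*r + 4) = (r - 2)*(r + 4)*(r + 1)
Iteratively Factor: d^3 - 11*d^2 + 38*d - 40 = (d - 5)*(d^2 - 6*d + 8) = (d - 5)*(d - 4)*(d - 2)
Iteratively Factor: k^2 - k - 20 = (k + 4)*(k - 5)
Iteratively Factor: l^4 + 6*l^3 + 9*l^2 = (l)*(l^3 + 6*l^2 + 9*l) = l*(l + 3)*(l^2 + 3*l) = l^2*(l + 3)*(l + 3)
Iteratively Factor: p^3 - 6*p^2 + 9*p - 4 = (p - 1)*(p^2 - 5*p + 4) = (p - 4)*(p - 1)*(p - 1)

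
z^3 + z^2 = z^2*(z + 1)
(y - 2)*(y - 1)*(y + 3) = y^3 - 7*y + 6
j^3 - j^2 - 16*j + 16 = (j - 4)*(j - 1)*(j + 4)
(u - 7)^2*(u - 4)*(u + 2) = u^4 - 16*u^3 + 69*u^2 + 14*u - 392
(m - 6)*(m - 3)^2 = m^3 - 12*m^2 + 45*m - 54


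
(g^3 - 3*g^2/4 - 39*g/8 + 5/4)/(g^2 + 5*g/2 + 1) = (8*g^2 - 22*g + 5)/(4*(2*g + 1))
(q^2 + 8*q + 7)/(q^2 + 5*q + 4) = (q + 7)/(q + 4)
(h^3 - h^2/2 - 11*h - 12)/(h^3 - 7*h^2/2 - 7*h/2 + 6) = (h + 2)/(h - 1)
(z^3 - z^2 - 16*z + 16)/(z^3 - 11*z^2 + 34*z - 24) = (z + 4)/(z - 6)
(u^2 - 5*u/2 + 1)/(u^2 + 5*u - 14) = (u - 1/2)/(u + 7)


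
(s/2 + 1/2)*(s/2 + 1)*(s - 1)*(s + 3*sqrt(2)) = s^4/4 + s^3/2 + 3*sqrt(2)*s^3/4 - s^2/4 + 3*sqrt(2)*s^2/2 - 3*sqrt(2)*s/4 - s/2 - 3*sqrt(2)/2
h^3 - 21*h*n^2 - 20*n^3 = (h - 5*n)*(h + n)*(h + 4*n)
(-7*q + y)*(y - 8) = -7*q*y + 56*q + y^2 - 8*y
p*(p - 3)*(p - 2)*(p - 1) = p^4 - 6*p^3 + 11*p^2 - 6*p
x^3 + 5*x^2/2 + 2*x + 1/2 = (x + 1/2)*(x + 1)^2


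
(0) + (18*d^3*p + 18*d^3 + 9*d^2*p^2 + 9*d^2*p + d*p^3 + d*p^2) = 18*d^3*p + 18*d^3 + 9*d^2*p^2 + 9*d^2*p + d*p^3 + d*p^2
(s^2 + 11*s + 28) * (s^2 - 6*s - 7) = s^4 + 5*s^3 - 45*s^2 - 245*s - 196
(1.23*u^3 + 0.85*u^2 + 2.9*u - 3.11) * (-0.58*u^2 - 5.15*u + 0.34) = -0.7134*u^5 - 6.8275*u^4 - 5.6413*u^3 - 12.8422*u^2 + 17.0025*u - 1.0574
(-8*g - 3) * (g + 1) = -8*g^2 - 11*g - 3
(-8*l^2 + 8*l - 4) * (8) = -64*l^2 + 64*l - 32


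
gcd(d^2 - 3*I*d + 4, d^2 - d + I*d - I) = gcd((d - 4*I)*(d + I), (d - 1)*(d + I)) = d + I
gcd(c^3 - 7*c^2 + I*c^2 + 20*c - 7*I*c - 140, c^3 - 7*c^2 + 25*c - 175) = c^2 + c*(-7 + 5*I) - 35*I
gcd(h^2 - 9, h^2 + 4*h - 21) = h - 3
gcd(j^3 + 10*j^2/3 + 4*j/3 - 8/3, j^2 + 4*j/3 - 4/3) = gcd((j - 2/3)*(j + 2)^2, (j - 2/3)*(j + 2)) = j^2 + 4*j/3 - 4/3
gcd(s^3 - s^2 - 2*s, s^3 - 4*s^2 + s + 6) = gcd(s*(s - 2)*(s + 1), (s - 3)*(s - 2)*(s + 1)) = s^2 - s - 2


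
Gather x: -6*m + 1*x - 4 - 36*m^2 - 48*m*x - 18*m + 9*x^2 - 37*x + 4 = -36*m^2 - 24*m + 9*x^2 + x*(-48*m - 36)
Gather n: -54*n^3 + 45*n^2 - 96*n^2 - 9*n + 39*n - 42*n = -54*n^3 - 51*n^2 - 12*n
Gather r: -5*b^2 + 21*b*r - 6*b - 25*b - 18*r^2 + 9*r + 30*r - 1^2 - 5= -5*b^2 - 31*b - 18*r^2 + r*(21*b + 39) - 6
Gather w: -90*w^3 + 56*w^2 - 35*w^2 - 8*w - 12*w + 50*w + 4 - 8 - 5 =-90*w^3 + 21*w^2 + 30*w - 9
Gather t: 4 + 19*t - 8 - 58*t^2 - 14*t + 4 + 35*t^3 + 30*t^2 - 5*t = 35*t^3 - 28*t^2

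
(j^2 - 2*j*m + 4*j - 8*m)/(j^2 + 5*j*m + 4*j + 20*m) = (j - 2*m)/(j + 5*m)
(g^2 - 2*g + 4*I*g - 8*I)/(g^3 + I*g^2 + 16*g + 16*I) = (g - 2)/(g^2 - 3*I*g + 4)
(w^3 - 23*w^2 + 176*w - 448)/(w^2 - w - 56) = (w^2 - 15*w + 56)/(w + 7)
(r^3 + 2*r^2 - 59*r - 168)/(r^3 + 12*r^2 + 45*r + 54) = (r^2 - r - 56)/(r^2 + 9*r + 18)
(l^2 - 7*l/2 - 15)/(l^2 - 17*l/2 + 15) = (2*l + 5)/(2*l - 5)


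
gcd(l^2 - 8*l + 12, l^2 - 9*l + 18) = l - 6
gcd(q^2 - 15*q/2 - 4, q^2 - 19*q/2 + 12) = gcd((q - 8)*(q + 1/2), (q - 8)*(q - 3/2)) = q - 8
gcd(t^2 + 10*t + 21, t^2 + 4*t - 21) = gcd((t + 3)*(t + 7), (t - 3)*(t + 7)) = t + 7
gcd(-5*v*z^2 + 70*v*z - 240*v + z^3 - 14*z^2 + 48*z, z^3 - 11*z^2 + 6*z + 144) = z^2 - 14*z + 48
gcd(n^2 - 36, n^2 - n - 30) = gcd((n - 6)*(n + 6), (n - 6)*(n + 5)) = n - 6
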